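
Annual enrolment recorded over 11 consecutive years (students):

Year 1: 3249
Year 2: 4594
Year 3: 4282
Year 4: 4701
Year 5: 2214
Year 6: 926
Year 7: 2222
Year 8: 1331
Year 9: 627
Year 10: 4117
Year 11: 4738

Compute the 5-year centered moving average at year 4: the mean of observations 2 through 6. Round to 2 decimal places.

3343.40

Sum of periods 2–6: 4594 + 4282 + 4701 + 2214 + 926 = 16717
Divide by 5: 16717 / 5 = 3343.40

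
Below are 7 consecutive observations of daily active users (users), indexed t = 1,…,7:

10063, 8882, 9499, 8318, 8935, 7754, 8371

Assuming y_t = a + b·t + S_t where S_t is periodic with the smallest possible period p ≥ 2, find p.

2

First differences y_{t+1} − y_t: -1181, 617, -1181, 617, -1181, 617, …
The difference pattern repeats every 2 terms and not for any smaller step, so p = 2.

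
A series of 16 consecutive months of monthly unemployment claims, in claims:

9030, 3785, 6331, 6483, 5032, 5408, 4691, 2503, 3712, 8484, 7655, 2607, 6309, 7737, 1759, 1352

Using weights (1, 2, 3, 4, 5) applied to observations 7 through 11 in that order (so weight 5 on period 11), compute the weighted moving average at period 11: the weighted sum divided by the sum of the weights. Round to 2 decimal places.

6202.93

Weighted sum: 1·4691 + 2·2503 + 3·3712 + 4·8484 + 5·7655 = 4691 + 5006 + 11136 + 33936 + 38275 = 93044
Weight total: 1 + 2 + 3 + 4 + 5 = 15
WMA = 93044 / 15 = 6202.93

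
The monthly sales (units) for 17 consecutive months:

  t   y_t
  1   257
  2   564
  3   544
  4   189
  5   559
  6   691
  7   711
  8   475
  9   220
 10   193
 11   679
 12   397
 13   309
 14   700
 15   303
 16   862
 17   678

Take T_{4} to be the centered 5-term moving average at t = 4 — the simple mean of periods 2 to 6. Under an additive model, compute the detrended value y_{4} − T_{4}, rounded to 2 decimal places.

-320.40

Trend T_4 = (564 + 544 + 189 + 559 + 691) / 5 = 2547/5 = 509.4000
Detrended value: 189 − 509.4000 = -320.40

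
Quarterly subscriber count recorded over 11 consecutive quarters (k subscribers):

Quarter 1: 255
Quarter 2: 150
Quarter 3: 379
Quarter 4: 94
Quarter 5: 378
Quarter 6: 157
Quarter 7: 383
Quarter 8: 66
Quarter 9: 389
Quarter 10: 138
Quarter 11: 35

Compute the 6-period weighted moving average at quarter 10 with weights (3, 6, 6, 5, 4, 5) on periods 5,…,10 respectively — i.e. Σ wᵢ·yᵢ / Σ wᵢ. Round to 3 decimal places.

Weighted sum: 3·378 + 6·157 + 6·383 + 5·66 + 4·389 + 5·138 = 1134 + 942 + 2298 + 330 + 1556 + 690 = 6950
Weight total: 3 + 6 + 6 + 5 + 4 + 5 = 29
WMA = 6950 / 29 = 239.655

239.655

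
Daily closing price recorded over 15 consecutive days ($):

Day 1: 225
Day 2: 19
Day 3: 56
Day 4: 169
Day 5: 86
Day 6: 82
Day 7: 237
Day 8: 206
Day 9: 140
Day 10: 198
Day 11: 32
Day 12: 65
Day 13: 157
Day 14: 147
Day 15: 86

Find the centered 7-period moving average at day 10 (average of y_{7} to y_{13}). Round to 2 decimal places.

147.86

Sum of periods 7–13: 237 + 206 + 140 + 198 + 32 + 65 + 157 = 1035
Divide by 7: 1035 / 7 = 147.86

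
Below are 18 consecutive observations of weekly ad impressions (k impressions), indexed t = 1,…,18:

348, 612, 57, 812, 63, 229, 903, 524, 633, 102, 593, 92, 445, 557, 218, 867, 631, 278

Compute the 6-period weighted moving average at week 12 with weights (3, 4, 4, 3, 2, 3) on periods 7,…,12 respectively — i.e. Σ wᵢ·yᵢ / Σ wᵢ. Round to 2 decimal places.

Weighted sum: 3·903 + 4·524 + 4·633 + 3·102 + 2·593 + 3·92 = 2709 + 2096 + 2532 + 306 + 1186 + 276 = 9105
Weight total: 3 + 4 + 4 + 3 + 2 + 3 = 19
WMA = 9105 / 19 = 479.21

479.21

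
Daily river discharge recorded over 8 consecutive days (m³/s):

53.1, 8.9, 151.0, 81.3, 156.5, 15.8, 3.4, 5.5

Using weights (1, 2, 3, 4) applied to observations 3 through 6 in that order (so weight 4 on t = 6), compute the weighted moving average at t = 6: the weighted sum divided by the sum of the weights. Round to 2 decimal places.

84.63

Weighted sum: 1·151.0 + 2·81.3 + 3·156.5 + 4·15.8 = 151.0 + 162.6 + 469.5 + 63.2 = 846.3
Weight total: 1 + 2 + 3 + 4 = 10
WMA = 846.3 / 10 = 84.63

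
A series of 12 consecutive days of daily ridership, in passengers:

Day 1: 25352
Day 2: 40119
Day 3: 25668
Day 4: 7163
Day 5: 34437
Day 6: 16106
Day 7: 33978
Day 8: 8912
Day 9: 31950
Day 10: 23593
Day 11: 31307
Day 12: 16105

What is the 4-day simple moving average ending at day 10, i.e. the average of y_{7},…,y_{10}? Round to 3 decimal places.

24608.250

Sum of periods 7–10: 33978 + 8912 + 31950 + 23593 = 98433
Divide by 4: 98433 / 4 = 24608.250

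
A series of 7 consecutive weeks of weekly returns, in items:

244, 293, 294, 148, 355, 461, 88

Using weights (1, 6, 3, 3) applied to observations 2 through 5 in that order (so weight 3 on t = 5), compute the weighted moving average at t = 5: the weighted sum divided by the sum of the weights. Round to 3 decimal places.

274.308

Weighted sum: 1·293 + 6·294 + 3·148 + 3·355 = 293 + 1764 + 444 + 1065 = 3566
Weight total: 1 + 6 + 3 + 3 = 13
WMA = 3566 / 13 = 274.308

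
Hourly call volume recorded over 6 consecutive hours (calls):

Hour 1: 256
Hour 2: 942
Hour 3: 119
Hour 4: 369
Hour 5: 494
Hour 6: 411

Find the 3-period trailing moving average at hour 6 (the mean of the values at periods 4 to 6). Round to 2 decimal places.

424.67

Sum of periods 4–6: 369 + 494 + 411 = 1274
Divide by 3: 1274 / 3 = 424.67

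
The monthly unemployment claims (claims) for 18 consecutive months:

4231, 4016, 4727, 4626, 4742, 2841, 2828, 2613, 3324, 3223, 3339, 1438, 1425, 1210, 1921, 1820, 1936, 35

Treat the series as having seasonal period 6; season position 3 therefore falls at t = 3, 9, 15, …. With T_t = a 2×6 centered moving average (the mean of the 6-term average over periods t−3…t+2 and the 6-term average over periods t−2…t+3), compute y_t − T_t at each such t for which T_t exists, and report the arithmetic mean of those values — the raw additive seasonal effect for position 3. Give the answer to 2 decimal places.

Season position 3 occurs at t = 9, 15 (where T_t is defined).
t=9: T_9 = 2911.0833; y_9 − T_9 = 3324 − 2911.0833 = 412.9167
t=15: T_15 = 1508.0833; y_15 − T_15 = 1921 − 1508.0833 = 412.9167
Mean deviation: (412.9167 + 412.9167) / 2 = 412.92

412.92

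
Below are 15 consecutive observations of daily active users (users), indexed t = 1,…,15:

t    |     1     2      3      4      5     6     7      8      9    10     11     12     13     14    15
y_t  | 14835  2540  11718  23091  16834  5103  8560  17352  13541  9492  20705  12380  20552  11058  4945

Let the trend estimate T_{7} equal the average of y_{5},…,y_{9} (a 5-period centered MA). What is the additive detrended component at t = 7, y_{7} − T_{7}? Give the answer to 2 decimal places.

-3718.00

Trend T_7 = (16834 + 5103 + 8560 + 17352 + 13541) / 5 = 61390/5 = 12278.0000
Detrended value: 8560 − 12278.0000 = -3718.00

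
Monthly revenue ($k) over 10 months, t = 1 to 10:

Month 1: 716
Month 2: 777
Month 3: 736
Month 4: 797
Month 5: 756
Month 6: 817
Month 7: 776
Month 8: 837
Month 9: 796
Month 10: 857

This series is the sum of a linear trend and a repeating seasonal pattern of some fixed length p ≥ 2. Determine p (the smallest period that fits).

First differences y_{t+1} − y_t: 61, -41, 61, -41, 61, -41, …
The difference pattern repeats every 2 terms and not for any smaller step, so p = 2.

2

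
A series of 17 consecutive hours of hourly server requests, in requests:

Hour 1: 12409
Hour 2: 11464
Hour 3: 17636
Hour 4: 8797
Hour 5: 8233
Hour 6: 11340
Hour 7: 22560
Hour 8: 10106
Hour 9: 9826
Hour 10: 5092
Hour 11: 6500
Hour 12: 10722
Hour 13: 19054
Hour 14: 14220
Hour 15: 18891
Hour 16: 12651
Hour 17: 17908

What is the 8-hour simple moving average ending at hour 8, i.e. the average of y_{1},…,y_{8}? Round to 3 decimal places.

12818.125

Sum of periods 1–8: 12409 + 11464 + 17636 + 8797 + 8233 + 11340 + 22560 + 10106 = 102545
Divide by 8: 102545 / 8 = 12818.125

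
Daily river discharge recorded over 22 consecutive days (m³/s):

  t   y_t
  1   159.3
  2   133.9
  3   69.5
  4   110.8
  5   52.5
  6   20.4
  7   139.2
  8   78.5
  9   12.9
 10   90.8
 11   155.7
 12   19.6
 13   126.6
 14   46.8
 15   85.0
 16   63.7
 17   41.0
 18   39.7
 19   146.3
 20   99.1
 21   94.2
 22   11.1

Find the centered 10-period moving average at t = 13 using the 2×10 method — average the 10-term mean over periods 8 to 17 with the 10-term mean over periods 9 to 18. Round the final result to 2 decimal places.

70.12

Sum over 8–17: 78.5 + 12.9 + 90.8 + 155.7 + 19.6 + 126.6 + 46.8 + 85.0 + 63.7 + 41.0 = 720.6
Sum over 9–18: 12.9 + 90.8 + 155.7 + 19.6 + 126.6 + 46.8 + 85.0 + 63.7 + 41.0 + 39.7 = 681.8
CMA at t=13 = (720.6 + 681.8) / (2·10) = 1402.4 / 20 = 70.12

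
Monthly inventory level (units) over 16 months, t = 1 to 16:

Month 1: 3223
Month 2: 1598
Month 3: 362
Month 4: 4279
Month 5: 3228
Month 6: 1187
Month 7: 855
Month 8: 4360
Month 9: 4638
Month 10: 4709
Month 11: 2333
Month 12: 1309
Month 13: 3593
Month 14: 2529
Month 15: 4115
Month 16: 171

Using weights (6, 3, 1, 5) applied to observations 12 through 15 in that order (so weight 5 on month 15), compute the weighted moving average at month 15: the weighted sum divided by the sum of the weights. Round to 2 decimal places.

2782.47

Weighted sum: 6·1309 + 3·3593 + 1·2529 + 5·4115 = 7854 + 10779 + 2529 + 20575 = 41737
Weight total: 6 + 3 + 1 + 5 = 15
WMA = 41737 / 15 = 2782.47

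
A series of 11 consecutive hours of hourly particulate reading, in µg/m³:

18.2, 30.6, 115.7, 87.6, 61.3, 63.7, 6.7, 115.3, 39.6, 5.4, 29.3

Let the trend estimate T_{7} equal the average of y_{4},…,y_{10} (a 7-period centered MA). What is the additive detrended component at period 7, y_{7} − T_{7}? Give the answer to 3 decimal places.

Trend T_7 = (87.6 + 61.3 + 63.7 + 6.7 + 115.3 + 39.6 + 5.4) / 7 = 379.6/7 = 54.22857
Detrended value: 6.7 − 54.22857 = -47.529

-47.529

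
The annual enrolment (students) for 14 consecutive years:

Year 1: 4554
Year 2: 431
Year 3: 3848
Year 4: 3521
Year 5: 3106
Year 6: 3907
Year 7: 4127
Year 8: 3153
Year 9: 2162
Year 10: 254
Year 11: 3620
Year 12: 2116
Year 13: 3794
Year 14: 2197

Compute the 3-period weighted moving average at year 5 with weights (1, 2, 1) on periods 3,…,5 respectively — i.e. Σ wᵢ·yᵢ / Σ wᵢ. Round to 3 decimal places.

3499.000

Weighted sum: 1·3848 + 2·3521 + 1·3106 = 3848 + 7042 + 3106 = 13996
Weight total: 1 + 2 + 1 = 4
WMA = 13996 / 4 = 3499.000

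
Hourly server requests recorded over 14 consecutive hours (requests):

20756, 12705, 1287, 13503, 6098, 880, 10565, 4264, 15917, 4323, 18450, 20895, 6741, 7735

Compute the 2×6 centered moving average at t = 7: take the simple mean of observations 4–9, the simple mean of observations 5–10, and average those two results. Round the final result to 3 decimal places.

Sum over 4–9: 13503 + 6098 + 880 + 10565 + 4264 + 15917 = 51227
Sum over 5–10: 6098 + 880 + 10565 + 4264 + 15917 + 4323 = 42047
CMA at t=7 = (51227 + 42047) / (2·6) = 93274 / 12 = 7772.833

7772.833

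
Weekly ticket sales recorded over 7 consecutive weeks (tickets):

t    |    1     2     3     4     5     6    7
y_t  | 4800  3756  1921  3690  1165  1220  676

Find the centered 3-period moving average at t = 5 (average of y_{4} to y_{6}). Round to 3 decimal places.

Sum of periods 4–6: 3690 + 1165 + 1220 = 6075
Divide by 3: 6075 / 3 = 2025.000

2025.000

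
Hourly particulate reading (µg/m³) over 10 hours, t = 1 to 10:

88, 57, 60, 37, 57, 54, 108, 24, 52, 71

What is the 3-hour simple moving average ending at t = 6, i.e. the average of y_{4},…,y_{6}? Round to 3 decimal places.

Sum of periods 4–6: 37 + 57 + 54 = 148
Divide by 3: 148 / 3 = 49.333

49.333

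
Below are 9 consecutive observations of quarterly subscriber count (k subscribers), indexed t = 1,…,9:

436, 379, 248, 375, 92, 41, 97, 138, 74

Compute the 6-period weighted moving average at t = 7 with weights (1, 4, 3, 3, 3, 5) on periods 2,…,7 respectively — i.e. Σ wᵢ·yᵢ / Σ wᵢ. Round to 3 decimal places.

177.895

Weighted sum: 1·379 + 4·248 + 3·375 + 3·92 + 3·41 + 5·97 = 379 + 992 + 1125 + 276 + 123 + 485 = 3380
Weight total: 1 + 4 + 3 + 3 + 3 + 5 = 19
WMA = 3380 / 19 = 177.895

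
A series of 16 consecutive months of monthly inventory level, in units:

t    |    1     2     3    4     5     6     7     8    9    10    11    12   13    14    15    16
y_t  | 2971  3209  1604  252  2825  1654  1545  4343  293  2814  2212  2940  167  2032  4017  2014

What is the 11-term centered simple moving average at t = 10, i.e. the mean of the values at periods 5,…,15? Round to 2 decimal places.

2258.36

Sum of periods 5–15: 2825 + 1654 + 1545 + 4343 + 293 + 2814 + 2212 + 2940 + 167 + 2032 + 4017 = 24842
Divide by 11: 24842 / 11 = 2258.36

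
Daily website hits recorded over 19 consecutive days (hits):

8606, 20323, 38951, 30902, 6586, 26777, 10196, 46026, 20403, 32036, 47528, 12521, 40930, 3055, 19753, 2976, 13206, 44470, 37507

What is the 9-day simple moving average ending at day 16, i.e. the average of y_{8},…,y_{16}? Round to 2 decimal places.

Sum of periods 8–16: 46026 + 20403 + 32036 + 47528 + 12521 + 40930 + 3055 + 19753 + 2976 = 225228
Divide by 9: 225228 / 9 = 25025.33

25025.33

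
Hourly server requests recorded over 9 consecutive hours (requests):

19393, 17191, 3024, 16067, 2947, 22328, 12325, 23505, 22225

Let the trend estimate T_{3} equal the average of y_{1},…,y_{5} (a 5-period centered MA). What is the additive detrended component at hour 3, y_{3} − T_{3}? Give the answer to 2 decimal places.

-8700.40

Trend T_3 = (19393 + 17191 + 3024 + 16067 + 2947) / 5 = 58622/5 = 11724.4000
Detrended value: 3024 − 11724.4000 = -8700.40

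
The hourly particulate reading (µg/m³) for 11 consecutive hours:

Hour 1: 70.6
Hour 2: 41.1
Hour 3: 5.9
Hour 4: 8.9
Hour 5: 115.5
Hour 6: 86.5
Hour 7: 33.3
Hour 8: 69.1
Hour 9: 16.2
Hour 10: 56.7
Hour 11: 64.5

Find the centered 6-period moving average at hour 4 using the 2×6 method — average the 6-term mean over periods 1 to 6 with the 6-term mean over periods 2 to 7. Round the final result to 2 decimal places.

Sum over 1–6: 70.6 + 41.1 + 5.9 + 8.9 + 115.5 + 86.5 = 328.5
Sum over 2–7: 41.1 + 5.9 + 8.9 + 115.5 + 86.5 + 33.3 = 291.2
CMA at t=4 = (328.5 + 291.2) / (2·6) = 619.7 / 12 = 51.64

51.64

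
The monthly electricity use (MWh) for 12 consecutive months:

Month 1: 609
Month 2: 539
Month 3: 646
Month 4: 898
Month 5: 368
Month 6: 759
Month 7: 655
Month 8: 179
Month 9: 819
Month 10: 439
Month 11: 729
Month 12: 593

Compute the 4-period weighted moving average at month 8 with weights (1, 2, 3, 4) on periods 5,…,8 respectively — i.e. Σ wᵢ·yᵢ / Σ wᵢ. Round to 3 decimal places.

Weighted sum: 1·368 + 2·759 + 3·655 + 4·179 = 368 + 1518 + 1965 + 716 = 4567
Weight total: 1 + 2 + 3 + 4 = 10
WMA = 4567 / 10 = 456.700

456.700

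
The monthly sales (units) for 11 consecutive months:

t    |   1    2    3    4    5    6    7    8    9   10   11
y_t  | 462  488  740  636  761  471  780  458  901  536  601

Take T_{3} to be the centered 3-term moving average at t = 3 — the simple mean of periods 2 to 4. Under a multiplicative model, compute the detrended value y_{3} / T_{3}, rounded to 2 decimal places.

1.19

Trend T_3 = (488 + 740 + 636) / 3 = 1864/3 = 621.3333
Ratio to trend: 740 / 621.3333 = 1.19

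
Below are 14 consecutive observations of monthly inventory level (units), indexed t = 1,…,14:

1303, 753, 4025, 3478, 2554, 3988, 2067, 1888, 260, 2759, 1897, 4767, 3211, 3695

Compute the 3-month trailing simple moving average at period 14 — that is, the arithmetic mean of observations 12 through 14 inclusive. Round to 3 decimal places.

Sum of periods 12–14: 4767 + 3211 + 3695 = 11673
Divide by 3: 11673 / 3 = 3891.000

3891.000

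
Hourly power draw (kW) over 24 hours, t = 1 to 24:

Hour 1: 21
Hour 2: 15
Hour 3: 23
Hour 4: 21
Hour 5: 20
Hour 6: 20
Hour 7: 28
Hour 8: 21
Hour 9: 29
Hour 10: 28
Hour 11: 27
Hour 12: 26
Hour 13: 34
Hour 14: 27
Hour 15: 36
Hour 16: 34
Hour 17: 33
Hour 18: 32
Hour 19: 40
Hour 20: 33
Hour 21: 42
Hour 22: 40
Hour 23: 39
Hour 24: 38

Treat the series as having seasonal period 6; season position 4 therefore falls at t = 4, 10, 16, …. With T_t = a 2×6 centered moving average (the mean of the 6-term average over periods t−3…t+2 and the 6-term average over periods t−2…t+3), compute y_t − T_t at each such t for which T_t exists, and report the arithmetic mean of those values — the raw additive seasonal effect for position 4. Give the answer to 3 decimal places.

0.750

Season position 4 occurs at t = 4, 10, 16 (where T_t is defined).
t=4: T_4 = 20.58333; y_4 − T_4 = 21 − 20.58333 = 0.41667
t=10: T_10 = 27.00000; y_10 − T_10 = 28 − 27.00000 = 1.00000
t=16: T_16 = 33.16667; y_16 − T_16 = 34 − 33.16667 = 0.83333
Mean deviation: (0.41667 + 1.00000 + 0.83333) / 3 = 0.750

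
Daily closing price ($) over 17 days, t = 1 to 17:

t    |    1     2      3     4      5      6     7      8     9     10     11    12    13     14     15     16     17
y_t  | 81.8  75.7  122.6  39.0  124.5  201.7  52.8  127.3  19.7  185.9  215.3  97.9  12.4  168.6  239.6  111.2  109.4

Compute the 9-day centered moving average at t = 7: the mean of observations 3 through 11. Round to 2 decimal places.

120.98

Sum of periods 3–11: 122.6 + 39.0 + 124.5 + 201.7 + 52.8 + 127.3 + 19.7 + 185.9 + 215.3 = 1088.8
Divide by 9: 1088.8 / 9 = 120.98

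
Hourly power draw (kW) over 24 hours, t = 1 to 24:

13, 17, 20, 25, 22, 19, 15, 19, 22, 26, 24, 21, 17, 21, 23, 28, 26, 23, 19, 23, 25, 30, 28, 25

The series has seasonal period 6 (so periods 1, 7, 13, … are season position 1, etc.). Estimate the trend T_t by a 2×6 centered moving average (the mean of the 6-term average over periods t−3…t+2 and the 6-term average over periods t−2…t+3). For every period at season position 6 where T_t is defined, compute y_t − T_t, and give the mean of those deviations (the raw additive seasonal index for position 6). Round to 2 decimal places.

Season position 6 occurs at t = 6, 12, 18 (where T_t is defined).
t=6: T_6 = 20.1667; y_6 − T_6 = 19 − 20.1667 = -1.1667
t=12: T_12 = 21.9167; y_12 − T_12 = 21 − 21.9167 = -0.9167
t=18: T_18 = 23.8333; y_18 − T_18 = 23 − 23.8333 = -0.8333
Mean deviation: (-1.1667 + -0.9167 + -0.8333) / 3 = -0.97

-0.97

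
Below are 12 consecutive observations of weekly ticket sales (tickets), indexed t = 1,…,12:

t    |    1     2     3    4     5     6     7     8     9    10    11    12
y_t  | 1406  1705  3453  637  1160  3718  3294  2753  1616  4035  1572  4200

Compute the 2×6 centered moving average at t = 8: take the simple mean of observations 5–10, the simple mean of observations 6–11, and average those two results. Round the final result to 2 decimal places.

Sum over 5–10: 1160 + 3718 + 3294 + 2753 + 1616 + 4035 = 16576
Sum over 6–11: 3718 + 3294 + 2753 + 1616 + 4035 + 1572 = 16988
CMA at t=8 = (16576 + 16988) / (2·6) = 33564 / 12 = 2797.00

2797.00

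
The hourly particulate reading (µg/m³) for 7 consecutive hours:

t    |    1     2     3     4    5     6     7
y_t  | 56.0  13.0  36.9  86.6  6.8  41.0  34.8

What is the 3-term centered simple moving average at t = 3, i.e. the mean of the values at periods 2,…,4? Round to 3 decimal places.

Sum of periods 2–4: 13.0 + 36.9 + 86.6 = 136.5
Divide by 3: 136.5 / 3 = 45.500

45.500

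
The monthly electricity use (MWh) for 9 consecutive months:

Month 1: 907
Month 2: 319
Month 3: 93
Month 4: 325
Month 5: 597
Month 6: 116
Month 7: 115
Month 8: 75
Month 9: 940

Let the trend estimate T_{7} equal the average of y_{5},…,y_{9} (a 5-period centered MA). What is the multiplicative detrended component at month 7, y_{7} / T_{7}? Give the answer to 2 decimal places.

0.31

Trend T_7 = (597 + 116 + 115 + 75 + 940) / 5 = 1843/5 = 368.6000
Ratio to trend: 115 / 368.6000 = 0.31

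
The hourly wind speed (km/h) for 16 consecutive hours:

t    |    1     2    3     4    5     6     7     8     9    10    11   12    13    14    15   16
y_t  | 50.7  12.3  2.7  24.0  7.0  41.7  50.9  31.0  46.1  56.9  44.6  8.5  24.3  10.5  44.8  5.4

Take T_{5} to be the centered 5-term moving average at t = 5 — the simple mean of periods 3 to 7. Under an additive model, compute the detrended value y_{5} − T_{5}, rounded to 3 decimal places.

-18.260

Trend T_5 = (2.7 + 24.0 + 7.0 + 41.7 + 50.9) / 5 = 126.3/5 = 25.26000
Detrended value: 7.0 − 25.26000 = -18.260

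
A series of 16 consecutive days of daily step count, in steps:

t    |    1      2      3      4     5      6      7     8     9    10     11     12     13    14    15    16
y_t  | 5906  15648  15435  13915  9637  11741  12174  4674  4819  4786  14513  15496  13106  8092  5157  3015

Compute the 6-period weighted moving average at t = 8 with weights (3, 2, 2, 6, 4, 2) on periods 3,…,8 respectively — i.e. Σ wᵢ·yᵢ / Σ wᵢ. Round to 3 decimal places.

11678.895

Weighted sum: 3·15435 + 2·13915 + 2·9637 + 6·11741 + 4·12174 + 2·4674 = 46305 + 27830 + 19274 + 70446 + 48696 + 9348 = 221899
Weight total: 3 + 2 + 2 + 6 + 4 + 2 = 19
WMA = 221899 / 19 = 11678.895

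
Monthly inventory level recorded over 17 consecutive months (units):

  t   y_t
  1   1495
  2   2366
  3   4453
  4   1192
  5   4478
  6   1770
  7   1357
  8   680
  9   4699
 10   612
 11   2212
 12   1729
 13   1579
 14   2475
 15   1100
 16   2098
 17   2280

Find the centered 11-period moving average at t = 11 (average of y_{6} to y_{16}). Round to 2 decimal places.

Sum of periods 6–16: 1770 + 1357 + 680 + 4699 + 612 + 2212 + 1729 + 1579 + 2475 + 1100 + 2098 = 20311
Divide by 11: 20311 / 11 = 1846.45

1846.45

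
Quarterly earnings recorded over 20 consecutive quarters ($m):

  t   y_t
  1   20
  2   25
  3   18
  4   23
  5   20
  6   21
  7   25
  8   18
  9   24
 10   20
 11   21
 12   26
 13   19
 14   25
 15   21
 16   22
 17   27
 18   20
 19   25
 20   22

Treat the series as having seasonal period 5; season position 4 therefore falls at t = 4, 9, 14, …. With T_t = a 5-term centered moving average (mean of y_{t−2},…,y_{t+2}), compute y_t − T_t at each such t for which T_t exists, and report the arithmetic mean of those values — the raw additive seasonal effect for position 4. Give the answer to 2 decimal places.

2.13

Season position 4 occurs at t = 4, 9, 14 (where T_t is defined).
t=4: T_4 = 21.4000; y_4 − T_4 = 23 − 21.4000 = 1.6000
t=9: T_9 = 21.6000; y_9 − T_9 = 24 − 21.6000 = 2.4000
t=14: T_14 = 22.6000; y_14 − T_14 = 25 − 22.6000 = 2.4000
Mean deviation: (1.6000 + 2.4000 + 2.4000) / 3 = 2.13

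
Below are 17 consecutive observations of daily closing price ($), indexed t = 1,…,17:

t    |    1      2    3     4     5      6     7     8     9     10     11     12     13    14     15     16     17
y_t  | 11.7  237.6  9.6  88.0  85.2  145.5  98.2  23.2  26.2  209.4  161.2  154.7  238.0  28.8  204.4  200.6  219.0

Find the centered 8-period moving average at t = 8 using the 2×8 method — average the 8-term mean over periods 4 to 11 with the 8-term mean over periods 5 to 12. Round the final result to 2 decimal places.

108.78

Sum over 4–11: 88.0 + 85.2 + 145.5 + 98.2 + 23.2 + 26.2 + 209.4 + 161.2 = 836.9
Sum over 5–12: 85.2 + 145.5 + 98.2 + 23.2 + 26.2 + 209.4 + 161.2 + 154.7 = 903.6
CMA at t=8 = (836.9 + 903.6) / (2·8) = 1740.5 / 16 = 108.78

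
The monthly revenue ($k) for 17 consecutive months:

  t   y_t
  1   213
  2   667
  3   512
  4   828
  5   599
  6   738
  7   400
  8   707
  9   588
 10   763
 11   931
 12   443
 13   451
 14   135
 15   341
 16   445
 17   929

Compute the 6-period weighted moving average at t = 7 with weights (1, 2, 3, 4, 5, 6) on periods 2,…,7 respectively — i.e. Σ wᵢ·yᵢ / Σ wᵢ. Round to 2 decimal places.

Weighted sum: 1·667 + 2·512 + 3·828 + 4·599 + 5·738 + 6·400 = 667 + 1024 + 2484 + 2396 + 3690 + 2400 = 12661
Weight total: 1 + 2 + 3 + 4 + 5 + 6 = 21
WMA = 12661 / 21 = 602.90

602.90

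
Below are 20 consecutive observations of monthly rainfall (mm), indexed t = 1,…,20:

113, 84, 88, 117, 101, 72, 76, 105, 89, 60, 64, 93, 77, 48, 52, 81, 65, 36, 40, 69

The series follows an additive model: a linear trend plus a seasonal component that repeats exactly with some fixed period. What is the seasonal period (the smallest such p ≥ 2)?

First differences y_{t+1} − y_t: -29, 4, 29, -16, -29, 4, 29, -16, -29, 4, …
The difference pattern repeats every 4 terms and not for any smaller step, so p = 4.

4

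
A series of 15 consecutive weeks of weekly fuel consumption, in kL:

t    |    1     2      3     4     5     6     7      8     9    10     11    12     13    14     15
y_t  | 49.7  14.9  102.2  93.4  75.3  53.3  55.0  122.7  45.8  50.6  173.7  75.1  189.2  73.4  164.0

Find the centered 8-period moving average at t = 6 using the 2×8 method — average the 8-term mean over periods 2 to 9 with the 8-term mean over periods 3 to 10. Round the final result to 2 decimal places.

72.56

Sum over 2–9: 14.9 + 102.2 + 93.4 + 75.3 + 53.3 + 55.0 + 122.7 + 45.8 = 562.6
Sum over 3–10: 102.2 + 93.4 + 75.3 + 53.3 + 55.0 + 122.7 + 45.8 + 50.6 = 598.3
CMA at t=6 = (562.6 + 598.3) / (2·8) = 1160.9 / 16 = 72.56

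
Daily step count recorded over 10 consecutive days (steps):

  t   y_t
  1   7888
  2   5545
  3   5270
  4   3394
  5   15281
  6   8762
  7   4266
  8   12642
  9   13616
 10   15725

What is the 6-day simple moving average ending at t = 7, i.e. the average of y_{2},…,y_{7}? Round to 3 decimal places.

7086.333

Sum of periods 2–7: 5545 + 5270 + 3394 + 15281 + 8762 + 4266 = 42518
Divide by 6: 42518 / 6 = 7086.333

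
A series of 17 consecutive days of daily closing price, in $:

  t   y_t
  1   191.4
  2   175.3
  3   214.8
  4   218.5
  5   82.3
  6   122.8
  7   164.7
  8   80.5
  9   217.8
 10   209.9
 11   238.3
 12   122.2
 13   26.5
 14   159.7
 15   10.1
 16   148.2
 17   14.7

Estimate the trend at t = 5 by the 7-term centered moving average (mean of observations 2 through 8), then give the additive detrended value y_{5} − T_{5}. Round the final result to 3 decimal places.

-68.971

Trend T_5 = (175.3 + 214.8 + 218.5 + 82.3 + 122.8 + 164.7 + 80.5) / 7 = 1058.9/7 = 151.27143
Detrended value: 82.3 − 151.27143 = -68.971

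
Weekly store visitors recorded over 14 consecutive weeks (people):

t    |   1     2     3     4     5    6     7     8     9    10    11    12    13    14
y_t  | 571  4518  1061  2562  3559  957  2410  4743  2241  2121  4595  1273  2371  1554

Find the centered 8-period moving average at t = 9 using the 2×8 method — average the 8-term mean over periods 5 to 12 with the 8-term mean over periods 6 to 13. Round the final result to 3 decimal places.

Sum over 5–12: 3559 + 957 + 2410 + 4743 + 2241 + 2121 + 4595 + 1273 = 21899
Sum over 6–13: 957 + 2410 + 4743 + 2241 + 2121 + 4595 + 1273 + 2371 = 20711
CMA at t=9 = (21899 + 20711) / (2·8) = 42610 / 16 = 2663.125

2663.125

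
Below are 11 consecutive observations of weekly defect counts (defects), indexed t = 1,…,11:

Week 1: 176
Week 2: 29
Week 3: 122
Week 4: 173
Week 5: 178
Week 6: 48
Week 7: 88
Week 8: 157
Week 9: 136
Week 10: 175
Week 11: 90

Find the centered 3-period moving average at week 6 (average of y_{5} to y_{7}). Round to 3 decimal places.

Sum of periods 5–7: 178 + 48 + 88 = 314
Divide by 3: 314 / 3 = 104.667

104.667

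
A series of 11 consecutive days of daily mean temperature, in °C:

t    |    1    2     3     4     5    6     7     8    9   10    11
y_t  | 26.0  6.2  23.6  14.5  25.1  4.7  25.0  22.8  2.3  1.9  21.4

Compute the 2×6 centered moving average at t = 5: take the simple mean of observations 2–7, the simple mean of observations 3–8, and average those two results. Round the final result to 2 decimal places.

Sum over 2–7: 6.2 + 23.6 + 14.5 + 25.1 + 4.7 + 25.0 = 99.1
Sum over 3–8: 23.6 + 14.5 + 25.1 + 4.7 + 25.0 + 22.8 = 115.7
CMA at t=5 = (99.1 + 115.7) / (2·6) = 214.8 / 12 = 17.90

17.90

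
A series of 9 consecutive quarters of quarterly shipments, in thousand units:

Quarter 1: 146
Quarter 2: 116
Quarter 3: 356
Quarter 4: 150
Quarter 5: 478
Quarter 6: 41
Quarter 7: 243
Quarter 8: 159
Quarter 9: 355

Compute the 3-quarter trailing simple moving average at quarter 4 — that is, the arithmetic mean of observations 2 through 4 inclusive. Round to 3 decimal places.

207.333

Sum of periods 2–4: 116 + 356 + 150 = 622
Divide by 3: 622 / 3 = 207.333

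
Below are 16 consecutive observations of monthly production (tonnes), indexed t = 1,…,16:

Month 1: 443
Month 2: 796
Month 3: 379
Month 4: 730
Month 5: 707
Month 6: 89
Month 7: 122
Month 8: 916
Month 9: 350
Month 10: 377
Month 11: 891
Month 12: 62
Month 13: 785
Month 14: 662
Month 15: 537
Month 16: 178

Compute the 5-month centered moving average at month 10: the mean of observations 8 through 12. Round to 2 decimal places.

Sum of periods 8–12: 916 + 350 + 377 + 891 + 62 = 2596
Divide by 5: 2596 / 5 = 519.20

519.20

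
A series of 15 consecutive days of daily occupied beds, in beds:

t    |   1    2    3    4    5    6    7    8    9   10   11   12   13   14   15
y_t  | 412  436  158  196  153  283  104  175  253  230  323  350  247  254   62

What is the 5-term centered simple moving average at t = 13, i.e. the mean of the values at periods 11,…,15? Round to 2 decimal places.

247.20

Sum of periods 11–15: 323 + 350 + 247 + 254 + 62 = 1236
Divide by 5: 1236 / 5 = 247.20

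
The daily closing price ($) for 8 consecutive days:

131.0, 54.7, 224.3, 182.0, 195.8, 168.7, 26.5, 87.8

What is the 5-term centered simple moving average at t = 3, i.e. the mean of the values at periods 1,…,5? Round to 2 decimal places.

Sum of periods 1–5: 131.0 + 54.7 + 224.3 + 182.0 + 195.8 = 787.8
Divide by 5: 787.8 / 5 = 157.56

157.56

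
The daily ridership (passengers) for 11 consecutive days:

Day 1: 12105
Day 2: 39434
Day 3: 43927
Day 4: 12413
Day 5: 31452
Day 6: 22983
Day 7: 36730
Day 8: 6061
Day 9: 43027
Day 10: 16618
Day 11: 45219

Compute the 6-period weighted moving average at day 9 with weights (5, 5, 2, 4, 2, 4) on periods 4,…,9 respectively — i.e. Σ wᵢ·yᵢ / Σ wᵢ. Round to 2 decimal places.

27110.95

Weighted sum: 5·12413 + 5·31452 + 2·22983 + 4·36730 + 2·6061 + 4·43027 = 62065 + 157260 + 45966 + 146920 + 12122 + 172108 = 596441
Weight total: 5 + 5 + 2 + 4 + 2 + 4 = 22
WMA = 596441 / 22 = 27110.95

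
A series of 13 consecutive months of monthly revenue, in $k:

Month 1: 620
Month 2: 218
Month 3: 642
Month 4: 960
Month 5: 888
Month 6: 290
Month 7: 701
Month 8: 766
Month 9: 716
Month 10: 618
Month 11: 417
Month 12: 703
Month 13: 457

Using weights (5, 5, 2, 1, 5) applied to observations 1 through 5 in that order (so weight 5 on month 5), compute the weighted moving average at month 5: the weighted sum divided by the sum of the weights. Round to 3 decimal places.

Weighted sum: 5·620 + 5·218 + 2·642 + 1·960 + 5·888 = 3100 + 1090 + 1284 + 960 + 4440 = 10874
Weight total: 5 + 5 + 2 + 1 + 5 = 18
WMA = 10874 / 18 = 604.111

604.111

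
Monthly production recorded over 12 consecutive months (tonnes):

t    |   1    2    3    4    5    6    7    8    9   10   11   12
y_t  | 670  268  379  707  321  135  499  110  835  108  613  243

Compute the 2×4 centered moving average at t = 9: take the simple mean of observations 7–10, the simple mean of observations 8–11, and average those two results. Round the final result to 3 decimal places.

402.250

Sum over 7–10: 499 + 110 + 835 + 108 = 1552
Sum over 8–11: 110 + 835 + 108 + 613 = 1666
CMA at t=9 = (1552 + 1666) / (2·4) = 3218 / 8 = 402.250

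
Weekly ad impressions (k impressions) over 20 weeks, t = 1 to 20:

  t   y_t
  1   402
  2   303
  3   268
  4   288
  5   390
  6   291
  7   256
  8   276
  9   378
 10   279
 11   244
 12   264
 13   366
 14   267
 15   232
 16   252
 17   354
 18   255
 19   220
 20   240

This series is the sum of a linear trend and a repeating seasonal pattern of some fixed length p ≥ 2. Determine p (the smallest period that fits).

4

First differences y_{t+1} − y_t: -99, -35, 20, 102, -99, -35, 20, 102, -99, -35, …
The difference pattern repeats every 4 terms and not for any smaller step, so p = 4.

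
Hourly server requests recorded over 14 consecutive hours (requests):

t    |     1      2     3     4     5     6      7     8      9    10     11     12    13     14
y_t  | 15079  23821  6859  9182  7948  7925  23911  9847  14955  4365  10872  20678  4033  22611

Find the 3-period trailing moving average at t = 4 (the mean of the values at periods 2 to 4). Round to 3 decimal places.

Sum of periods 2–4: 23821 + 6859 + 9182 = 39862
Divide by 3: 39862 / 3 = 13287.333

13287.333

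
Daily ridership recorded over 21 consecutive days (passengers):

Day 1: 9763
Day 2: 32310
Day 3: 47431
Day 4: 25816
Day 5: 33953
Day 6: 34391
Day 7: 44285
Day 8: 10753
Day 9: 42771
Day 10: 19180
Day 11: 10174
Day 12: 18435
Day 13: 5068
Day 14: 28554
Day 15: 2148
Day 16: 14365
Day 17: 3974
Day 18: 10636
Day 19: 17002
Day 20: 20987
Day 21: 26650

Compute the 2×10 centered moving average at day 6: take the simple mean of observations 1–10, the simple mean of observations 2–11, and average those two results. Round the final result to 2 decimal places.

Sum over 1–10: 9763 + 32310 + 47431 + 25816 + 33953 + 34391 + 44285 + 10753 + 42771 + 19180 = 300653
Sum over 2–11: 32310 + 47431 + 25816 + 33953 + 34391 + 44285 + 10753 + 42771 + 19180 + 10174 = 301064
CMA at t=6 = (300653 + 301064) / (2·10) = 601717 / 20 = 30085.85

30085.85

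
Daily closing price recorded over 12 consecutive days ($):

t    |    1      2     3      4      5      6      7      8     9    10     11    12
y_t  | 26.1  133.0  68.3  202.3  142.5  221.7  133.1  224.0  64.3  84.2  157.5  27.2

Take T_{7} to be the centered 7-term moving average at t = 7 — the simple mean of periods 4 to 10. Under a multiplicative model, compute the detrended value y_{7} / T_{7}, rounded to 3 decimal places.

Trend T_7 = (202.3 + 142.5 + 221.7 + 133.1 + 224.0 + 64.3 + 84.2) / 7 = 1072.1/7 = 153.15714
Ratio to trend: 133.1 / 153.15714 = 0.869

0.869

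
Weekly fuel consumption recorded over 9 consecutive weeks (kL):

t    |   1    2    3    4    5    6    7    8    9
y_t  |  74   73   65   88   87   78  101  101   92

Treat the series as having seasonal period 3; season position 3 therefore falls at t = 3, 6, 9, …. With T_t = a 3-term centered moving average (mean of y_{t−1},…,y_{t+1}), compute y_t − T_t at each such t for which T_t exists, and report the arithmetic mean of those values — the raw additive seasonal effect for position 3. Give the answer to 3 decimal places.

Season position 3 occurs at t = 3, 6 (where T_t is defined).
t=3: T_3 = 75.33333; y_3 − T_3 = 65 − 75.33333 = -10.33333
t=6: T_6 = 88.66667; y_6 − T_6 = 78 − 88.66667 = -10.66667
Mean deviation: (-10.33333 + -10.66667) / 2 = -10.500

-10.500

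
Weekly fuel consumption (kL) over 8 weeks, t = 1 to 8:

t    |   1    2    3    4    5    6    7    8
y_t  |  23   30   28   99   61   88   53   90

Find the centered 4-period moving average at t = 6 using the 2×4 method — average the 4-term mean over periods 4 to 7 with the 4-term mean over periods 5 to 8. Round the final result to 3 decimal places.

74.125

Sum over 4–7: 99 + 61 + 88 + 53 = 301
Sum over 5–8: 61 + 88 + 53 + 90 = 292
CMA at t=6 = (301 + 292) / (2·4) = 593 / 8 = 74.125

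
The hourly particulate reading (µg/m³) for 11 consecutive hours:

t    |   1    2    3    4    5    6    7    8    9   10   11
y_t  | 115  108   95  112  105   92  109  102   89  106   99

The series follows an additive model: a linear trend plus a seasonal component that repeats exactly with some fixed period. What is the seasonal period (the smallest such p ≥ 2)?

First differences y_{t+1} − y_t: -7, -13, 17, -7, -13, 17, -7, -13, …
The difference pattern repeats every 3 terms and not for any smaller step, so p = 3.

3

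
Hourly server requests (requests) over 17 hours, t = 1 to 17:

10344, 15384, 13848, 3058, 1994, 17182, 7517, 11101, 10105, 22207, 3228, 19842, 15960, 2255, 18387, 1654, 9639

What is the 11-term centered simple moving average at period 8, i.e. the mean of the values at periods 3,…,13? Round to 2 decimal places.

Sum of periods 3–13: 13848 + 3058 + 1994 + 17182 + 7517 + 11101 + 10105 + 22207 + 3228 + 19842 + 15960 = 126042
Divide by 11: 126042 / 11 = 11458.36

11458.36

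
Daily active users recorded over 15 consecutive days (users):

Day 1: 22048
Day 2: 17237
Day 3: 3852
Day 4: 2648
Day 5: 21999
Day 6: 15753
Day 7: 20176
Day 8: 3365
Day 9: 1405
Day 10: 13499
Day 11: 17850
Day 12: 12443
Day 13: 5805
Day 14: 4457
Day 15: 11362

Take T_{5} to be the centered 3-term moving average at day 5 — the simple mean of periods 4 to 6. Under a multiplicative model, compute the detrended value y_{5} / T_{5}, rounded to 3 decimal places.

1.634

Trend T_5 = (2648 + 21999 + 15753) / 3 = 40400/3 = 13466.66667
Ratio to trend: 21999 / 13466.66667 = 1.634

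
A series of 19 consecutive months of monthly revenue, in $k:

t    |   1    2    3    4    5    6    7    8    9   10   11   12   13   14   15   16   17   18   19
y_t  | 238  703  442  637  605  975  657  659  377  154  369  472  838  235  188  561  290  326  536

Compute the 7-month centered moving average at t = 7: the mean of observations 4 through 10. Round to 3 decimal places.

580.571

Sum of periods 4–10: 637 + 605 + 975 + 657 + 659 + 377 + 154 = 4064
Divide by 7: 4064 / 7 = 580.571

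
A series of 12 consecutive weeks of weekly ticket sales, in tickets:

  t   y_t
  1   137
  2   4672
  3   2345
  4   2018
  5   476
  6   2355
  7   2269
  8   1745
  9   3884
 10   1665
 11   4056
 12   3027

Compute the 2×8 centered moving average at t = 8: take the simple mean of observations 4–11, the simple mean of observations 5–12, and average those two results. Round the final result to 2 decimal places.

2371.56

Sum over 4–11: 2018 + 476 + 2355 + 2269 + 1745 + 3884 + 1665 + 4056 = 18468
Sum over 5–12: 476 + 2355 + 2269 + 1745 + 3884 + 1665 + 4056 + 3027 = 19477
CMA at t=8 = (18468 + 19477) / (2·8) = 37945 / 16 = 2371.56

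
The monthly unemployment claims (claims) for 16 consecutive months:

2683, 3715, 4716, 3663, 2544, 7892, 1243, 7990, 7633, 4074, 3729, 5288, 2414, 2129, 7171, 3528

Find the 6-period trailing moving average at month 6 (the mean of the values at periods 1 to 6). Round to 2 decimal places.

Sum of periods 1–6: 2683 + 3715 + 4716 + 3663 + 2544 + 7892 = 25213
Divide by 6: 25213 / 6 = 4202.17

4202.17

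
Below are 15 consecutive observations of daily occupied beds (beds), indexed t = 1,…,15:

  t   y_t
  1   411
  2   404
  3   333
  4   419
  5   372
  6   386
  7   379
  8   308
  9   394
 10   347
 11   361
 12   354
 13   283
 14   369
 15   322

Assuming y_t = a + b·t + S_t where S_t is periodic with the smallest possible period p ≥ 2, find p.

5

First differences y_{t+1} − y_t: -7, -71, 86, -47, 14, -7, -71, 86, -47, 14, -7, -71, …
The difference pattern repeats every 5 terms and not for any smaller step, so p = 5.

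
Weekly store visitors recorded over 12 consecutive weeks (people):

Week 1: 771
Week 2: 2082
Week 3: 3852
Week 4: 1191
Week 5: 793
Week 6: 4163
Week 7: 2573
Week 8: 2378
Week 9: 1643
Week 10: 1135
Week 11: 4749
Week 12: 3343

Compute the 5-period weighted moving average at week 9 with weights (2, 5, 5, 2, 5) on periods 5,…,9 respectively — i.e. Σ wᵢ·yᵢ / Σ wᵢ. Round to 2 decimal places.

Weighted sum: 2·793 + 5·4163 + 5·2573 + 2·2378 + 5·1643 = 1586 + 20815 + 12865 + 4756 + 8215 = 48237
Weight total: 2 + 5 + 5 + 2 + 5 = 19
WMA = 48237 / 19 = 2538.79

2538.79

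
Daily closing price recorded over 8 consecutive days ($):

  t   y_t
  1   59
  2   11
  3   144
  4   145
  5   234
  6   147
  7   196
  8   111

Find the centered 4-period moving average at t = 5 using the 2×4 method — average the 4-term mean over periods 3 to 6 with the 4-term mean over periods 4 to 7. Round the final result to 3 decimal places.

Sum over 3–6: 144 + 145 + 234 + 147 = 670
Sum over 4–7: 145 + 234 + 147 + 196 = 722
CMA at t=5 = (670 + 722) / (2·4) = 1392 / 8 = 174.000

174.000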